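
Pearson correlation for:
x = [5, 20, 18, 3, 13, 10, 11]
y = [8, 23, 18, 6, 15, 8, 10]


n=7, Σx=80, Σy=88, Σxy=1227, Σx²=1148, Σy²=1342
r = (7×1227 - 80×88)/√((7×1148 - 80²)(7×1342 - 88²))
= 1549/√(1636×1650) = 1549/√2699400 ≈ 1549/1642.9851 ≈ 0.9428

r ≈ 0.9428


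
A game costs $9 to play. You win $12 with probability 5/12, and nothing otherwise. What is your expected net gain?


E[gain] = (12-9)×5/12 + (-9)×7/12
= 5/4 - 21/4 = -4

Expected net gain = $-4 ≈ $-4.00


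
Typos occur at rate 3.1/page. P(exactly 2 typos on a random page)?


Poisson(λ=3.1): P(X=2) = e^(-λ)×λ^k/k!
= e^(-3.1) × 3.1^2 / 2!
≈ 0.04504920239 × 9.61 / 2 ≈ 0.216461

P(X=2) ≈ 0.216461 ≈ 21.65%


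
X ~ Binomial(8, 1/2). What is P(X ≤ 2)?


P(X ≤ 2) = Σ P(X=i) for i=0..2
P(X=0) = 1/256
P(X=1) = 1/32
P(X=2) = 7/64
Sum = 37/256

P(X ≤ 2) = 37/256 ≈ 14.45%


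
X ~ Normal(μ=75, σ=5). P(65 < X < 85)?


z₁=(65-75)/5=-2.0, z₂=(85-75)/5=2.0
P = Φ(2.0) - Φ(-2.0) = 0.977250 - 0.022750 = 0.954500 ≈ 0.9545

P(65 < X < 85) ≈ 0.9545


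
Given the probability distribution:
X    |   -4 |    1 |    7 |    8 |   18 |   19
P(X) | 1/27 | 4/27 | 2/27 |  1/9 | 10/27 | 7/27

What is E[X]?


E[X] = Σ x·P(X=x)
= (-4)×(1/27) + (1)×(4/27) + (7)×(2/27) + (8)×(1/9) + (18)×(10/27) + (19)×(7/27)
= 13

E[X] = 13


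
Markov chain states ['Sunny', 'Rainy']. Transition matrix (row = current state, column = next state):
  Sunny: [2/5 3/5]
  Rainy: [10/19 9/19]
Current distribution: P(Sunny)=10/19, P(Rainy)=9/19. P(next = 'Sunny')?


P(next=Sunny) = Σᵢ P(now=i)×P(i→Sunny)
= 10/19×2/5 + 9/19×10/19
= 4/19 + 90/361 = 166/361

P = 166/361 ≈ 0.4598


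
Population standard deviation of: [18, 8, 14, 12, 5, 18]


Mean = 75/6 = 25/2
  (18-25/2)²=121/4
  (8-25/2)²=81/4
  (14-25/2)²=9/4
  (12-25/2)²=1/4
  (5-25/2)²=225/4
  (18-25/2)²=121/4
Σ(x-μ)² = 279/2
σ² = (279/2)/6 = 93/4

σ = √(93/4) ≈ 4.8218


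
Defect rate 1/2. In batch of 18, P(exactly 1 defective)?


Binomial: P(X=1) = C(18,1)×p^1×(1-p)^17
= 18 × 1/2 × 1/131072 = 9/131072

P(X=1) = 9/131072 ≈ 0.01%


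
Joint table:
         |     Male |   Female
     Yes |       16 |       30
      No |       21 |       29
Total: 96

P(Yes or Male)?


P(Yes∨Male) = P(Yes) + P(Male) - P(Yes∧Male)
= (46 + 37 - 16)/96 = 67/96

P = 67/96 ≈ 69.79%


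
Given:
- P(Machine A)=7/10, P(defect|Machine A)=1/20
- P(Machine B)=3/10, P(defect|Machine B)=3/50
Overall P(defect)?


P(B) = Σ P(B|Aᵢ)×P(Aᵢ)
  1/20×7/10 = 7/200
  3/50×3/10 = 9/500
Sum = 53/1000

P(defect) = 53/1000 ≈ 5.30%


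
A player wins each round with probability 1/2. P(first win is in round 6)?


Geometric: P(X=6) = (1-p)^(k-1)×p = (1/2)^5×1/2 = 1/64

P(X=6) = 1/64 ≈ 1.56%


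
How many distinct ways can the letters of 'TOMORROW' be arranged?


Letters: 8, freq: {'T': 1, 'O': 3, 'M': 1, 'R': 2, 'W': 1}
8!/(1!×3!×1!×2!×1!) = 40320/12 = 3360

3360


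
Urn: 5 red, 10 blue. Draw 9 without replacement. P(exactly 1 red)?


Hypergeometric: C(5,1)×C(10,8)/C(15,9)
= 5×45/5005 = 45/1001

P(X=1) = 45/1001 ≈ 4.50%


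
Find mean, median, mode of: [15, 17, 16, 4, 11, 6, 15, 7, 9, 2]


Sorted: [2, 4, 6, 7, 9, 11, 15, 15, 16, 17]
Mean = 102/10 = 51/5
Median = 10
Freq: {15: 2, 17: 1, 16: 1, 4: 1, 11: 1, 6: 1, 7: 1, 9: 1, 2: 1}
Mode: [15]

Mean=51/5, Median=10, Mode=15


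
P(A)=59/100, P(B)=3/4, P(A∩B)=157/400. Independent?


P(A)×P(B) = 177/400
P(A∩B) = 157/400
Not equal → NOT independent

No, not independent


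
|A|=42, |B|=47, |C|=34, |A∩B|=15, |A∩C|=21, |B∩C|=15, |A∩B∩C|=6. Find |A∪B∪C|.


|A∪B∪C| = 42+47+34-15-21-15+6 = 78

|A∪B∪C| = 78


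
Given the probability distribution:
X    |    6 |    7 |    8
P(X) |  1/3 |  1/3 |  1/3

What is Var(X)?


E[X] = 7
E[X²] = 149/3
Var(X) = E[X²] - (E[X])² = 149/3 - 49 = 2/3

Var(X) = 2/3 ≈ 0.6667


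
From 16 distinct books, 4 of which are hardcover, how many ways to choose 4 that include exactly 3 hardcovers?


Choose 3 of the 4 hardcovers and 1 of the other 12 books:
C(4,3)×C(12,1) = 4×12 = 48

48


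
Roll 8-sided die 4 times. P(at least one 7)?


P(no 7)^4 = (7/8)^4 = 2401/4096
P(≥1) = 1 - 2401/4096 = 1695/4096

P = 1695/4096 ≈ 41.38%


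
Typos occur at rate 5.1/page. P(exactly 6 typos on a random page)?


Poisson(λ=5.1): P(X=6) = e^(-λ)×λ^k/k!
= e^(-5.1) × 5.1^6 / 6!
≈ 0.006096746566 × 17596.287801 / 720 ≈ 0.149000

P(X=6) ≈ 0.149000 ≈ 14.90%


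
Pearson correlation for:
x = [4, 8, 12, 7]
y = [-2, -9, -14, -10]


n=4, Σx=31, Σy=-35, Σxy=-318, Σx²=273, Σy²=381
r = (4×(-318) - 31×(-35))/√((4×273 - 31²)(4×381 - (-35)²))
= -187/√(131×299) = -187/√39169 ≈ -187/197.9116 ≈ -0.9449

r ≈ -0.9449


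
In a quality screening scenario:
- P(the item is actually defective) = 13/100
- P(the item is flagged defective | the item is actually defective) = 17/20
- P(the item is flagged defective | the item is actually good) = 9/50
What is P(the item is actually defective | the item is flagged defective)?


Using Bayes' theorem:
P(A|B) = P(B|A)·P(A) / P(B)

P(the item is flagged defective) = 17/20 × 13/100 + 9/50 × 87/100
= 221/2000 + 783/5000 = 2671/10000

P(the item is actually defective|the item is flagged defective) = (221/2000) / (2671/10000) = 1105/2671

P(the item is actually defective|the item is flagged defective) = 1105/2671 ≈ 41.37%


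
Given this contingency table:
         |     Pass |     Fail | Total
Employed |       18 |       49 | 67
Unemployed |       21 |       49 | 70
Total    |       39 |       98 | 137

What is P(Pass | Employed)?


P(Pass | Employed) = 18/(18+49) = 18/67

P(Pass|Employed) = 18/67 ≈ 26.87%


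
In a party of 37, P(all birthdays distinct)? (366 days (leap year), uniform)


P(all different) = Π(366-i)/366 for i=0..36
= (366/366)×(365/366)×...×(330/366)
= 0.152077

P ≈ 0.1521 ≈ 15.21%


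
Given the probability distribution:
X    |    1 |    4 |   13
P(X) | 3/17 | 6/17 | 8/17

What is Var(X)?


E[X] = 131/17
E[X²] = 1451/17
Var(X) = E[X²] - (E[X])² = 1451/17 - 17161/289 = 7506/289

Var(X) = 7506/289 ≈ 25.9723


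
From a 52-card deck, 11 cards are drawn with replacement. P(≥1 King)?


P(not a King) = 48/52 = 12/13
P(none in 11 draws) = (12/13)^11 = 743008370688/1792160394037
P(≥1 King) = 1 - 743008370688/1792160394037 = 1049152023349/1792160394037

P = 1049152023349/1792160394037 ≈ 58.54%


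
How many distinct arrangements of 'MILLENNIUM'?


Letters: 10, freq: {'M': 2, 'I': 2, 'L': 2, 'E': 1, 'N': 2, 'U': 1}
10!/(2!×2!×2!×1!×2!×1!) = 3628800/16 = 226800

226800


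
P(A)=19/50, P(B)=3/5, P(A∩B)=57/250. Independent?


P(A)×P(B) = 57/250
P(A∩B) = 57/250
Equal ✓ → Independent

Yes, independent


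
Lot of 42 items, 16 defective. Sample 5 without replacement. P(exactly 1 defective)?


Hypergeometric: C(16,1)×C(26,4)/C(42,5)
= 16×14950/850668 = 4600/16359

P(X=1) = 4600/16359 ≈ 28.12%


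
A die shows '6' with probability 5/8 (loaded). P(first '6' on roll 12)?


Geometric: P(X=12) = (1-p)^(k-1)×p = (3/8)^11×5/8 = 885735/68719476736

P(X=12) = 885735/68719476736 ≈ 0.00%


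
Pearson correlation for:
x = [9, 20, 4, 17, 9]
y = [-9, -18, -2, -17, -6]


n=5, Σx=59, Σy=-52, Σxy=-792, Σx²=867, Σy²=734
r = (5×(-792) - 59×(-52))/√((5×867 - 59²)(5×734 - (-52)²))
= -892/√(854×966) = -892/√824964 ≈ -892/908.2753 ≈ -0.9821

r ≈ -0.9821


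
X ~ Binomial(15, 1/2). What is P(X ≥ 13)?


P(X ≥ 13) = Σ P(X=i) for i=13..15
P(X=13) = 105/32768
P(X=14) = 15/32768
P(X=15) = 1/32768
Sum = 121/32768

P(X ≥ 13) = 121/32768 ≈ 0.37%


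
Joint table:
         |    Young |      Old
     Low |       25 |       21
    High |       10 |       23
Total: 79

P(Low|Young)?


P(Low|Young) = 25/(25+10) = 25/35 = 5/7

P = 5/7 ≈ 71.43%


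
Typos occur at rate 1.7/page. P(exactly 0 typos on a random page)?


Poisson(λ=1.7): P(X=0) = e^(-λ)×λ^k/k!
= e^(-1.7) × 1.7^0 / 0!
≈ 0.1826835241 × 1 / 1 ≈ 0.182684

P(X=0) ≈ 0.182684 ≈ 18.27%


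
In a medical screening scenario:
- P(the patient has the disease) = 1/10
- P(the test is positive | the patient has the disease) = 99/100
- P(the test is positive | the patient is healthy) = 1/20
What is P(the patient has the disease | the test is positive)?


Using Bayes' theorem:
P(A|B) = P(B|A)·P(A) / P(B)

P(the test is positive) = 99/100 × 1/10 + 1/20 × 9/10
= 99/1000 + 9/200 = 18/125

P(the patient has the disease|the test is positive) = (99/1000) / (18/125) = 11/16

P(the patient has the disease|the test is positive) = 11/16 ≈ 68.75%


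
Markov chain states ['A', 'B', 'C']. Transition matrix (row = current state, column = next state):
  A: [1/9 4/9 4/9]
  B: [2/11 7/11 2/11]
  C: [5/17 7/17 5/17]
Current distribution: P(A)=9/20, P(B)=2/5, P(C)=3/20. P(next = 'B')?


P(next=B) = Σᵢ P(now=i)×P(i→B)
= 9/20×4/9 + 2/5×7/11 + 3/20×7/17
= 1/5 + 14/55 + 21/340 = 1931/3740

P = 1931/3740 ≈ 0.5163


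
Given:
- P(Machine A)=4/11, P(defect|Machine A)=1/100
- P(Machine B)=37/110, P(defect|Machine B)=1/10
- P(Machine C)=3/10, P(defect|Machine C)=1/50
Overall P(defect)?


P(B) = Σ P(B|Aᵢ)×P(Aᵢ)
  1/100×4/11 = 1/275
  1/10×37/110 = 37/1100
  1/50×3/10 = 3/500
Sum = 119/2750

P(defect) = 119/2750 ≈ 4.33%


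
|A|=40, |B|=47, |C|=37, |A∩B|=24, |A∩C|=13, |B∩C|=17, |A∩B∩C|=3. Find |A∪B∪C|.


|A∪B∪C| = 40+47+37-24-13-17+3 = 73

|A∪B∪C| = 73


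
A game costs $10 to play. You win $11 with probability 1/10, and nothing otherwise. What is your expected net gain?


E[gain] = (11-10)×1/10 + (-10)×9/10
= 1/10 - 9 = -89/10

Expected net gain = $-89/10 ≈ $-8.90


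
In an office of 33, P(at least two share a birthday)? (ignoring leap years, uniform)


P(all different) = Π(365-i)/365 for i=0..32
= 0.225028
P(match) = 1 - 0.225028 = 0.774972

P ≈ 0.7750 ≈ 77.50%


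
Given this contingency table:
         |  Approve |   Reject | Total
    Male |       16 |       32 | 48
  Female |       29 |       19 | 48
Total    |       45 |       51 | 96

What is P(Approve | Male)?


P(Approve | Male) = 16/(16+32) = 16/48 = 1/3

P(Approve|Male) = 1/3 ≈ 33.33%


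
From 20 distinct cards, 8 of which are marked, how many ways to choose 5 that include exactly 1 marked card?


Choose 1 of the 8 marked cards and 4 of the other 12 cards:
C(8,1)×C(12,4) = 8×495 = 3960

3960


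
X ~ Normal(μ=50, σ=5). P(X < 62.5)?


z = (62.5-50)/5 = 2.5
P(Z < 2.5) = 0.9938

P(X < 62.5) ≈ 0.9938


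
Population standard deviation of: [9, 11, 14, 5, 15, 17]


Mean = 71/6
  (9-71/6)²=289/36
  (11-71/6)²=25/36
  (14-71/6)²=169/36
  (5-71/6)²=1681/36
  (15-71/6)²=361/36
  (17-71/6)²=961/36
Σ(x-μ)² = 581/6
σ² = (581/6)/6 = 581/36

σ = √(581/36) ≈ 4.0173


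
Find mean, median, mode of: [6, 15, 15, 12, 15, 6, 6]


Sorted: [6, 6, 6, 12, 15, 15, 15]
Mean = 75/7
Median = 12
Freq: {6: 3, 15: 3, 12: 1}
Mode: [6, 15]

Mean=75/7, Median=12, Mode=[6, 15]


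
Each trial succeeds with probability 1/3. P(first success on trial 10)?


Geometric: P(X=10) = (1-p)^(k-1)×p = (2/3)^9×1/3 = 512/59049

P(X=10) = 512/59049 ≈ 0.87%


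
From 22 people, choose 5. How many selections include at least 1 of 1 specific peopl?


Complement: C(22,5) - C(21,5) = 26334 - 20349 = 5985

5985


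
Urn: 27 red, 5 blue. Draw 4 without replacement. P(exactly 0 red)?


Hypergeometric: C(27,0)×C(5,4)/C(32,4)
= 1×5/35960 = 1/7192

P(X=0) = 1/7192 ≈ 0.01%


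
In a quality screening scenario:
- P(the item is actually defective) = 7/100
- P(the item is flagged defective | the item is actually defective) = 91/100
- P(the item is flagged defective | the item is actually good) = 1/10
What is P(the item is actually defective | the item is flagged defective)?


Using Bayes' theorem:
P(A|B) = P(B|A)·P(A) / P(B)

P(the item is flagged defective) = 91/100 × 7/100 + 1/10 × 93/100
= 637/10000 + 93/1000 = 1567/10000

P(the item is actually defective|the item is flagged defective) = (637/10000) / (1567/10000) = 637/1567

P(the item is actually defective|the item is flagged defective) = 637/1567 ≈ 40.65%


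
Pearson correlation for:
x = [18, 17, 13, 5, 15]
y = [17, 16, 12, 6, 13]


n=5, Σx=68, Σy=64, Σxy=959, Σx²=1032, Σy²=894
r = (5×959 - 68×64)/√((5×1032 - 68²)(5×894 - 64²))
= 443/√(536×374) = 443/√200464 ≈ 443/447.7321 ≈ 0.9894

r ≈ 0.9894


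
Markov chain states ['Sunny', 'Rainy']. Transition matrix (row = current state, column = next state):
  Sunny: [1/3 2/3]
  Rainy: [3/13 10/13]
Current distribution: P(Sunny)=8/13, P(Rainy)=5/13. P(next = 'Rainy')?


P(next=Rainy) = Σᵢ P(now=i)×P(i→Rainy)
= 8/13×2/3 + 5/13×10/13
= 16/39 + 50/169 = 358/507

P = 358/507 ≈ 0.7061


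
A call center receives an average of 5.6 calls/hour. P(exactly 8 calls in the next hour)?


Poisson(λ=5.6): P(X=8) = e^(-λ)×λ^k/k!
= e^(-5.6) × 5.6^8 / 8!
≈ 0.003697863716 × 967173.11574 / 40320 ≈ 0.088702

P(X=8) ≈ 0.088702 ≈ 8.87%


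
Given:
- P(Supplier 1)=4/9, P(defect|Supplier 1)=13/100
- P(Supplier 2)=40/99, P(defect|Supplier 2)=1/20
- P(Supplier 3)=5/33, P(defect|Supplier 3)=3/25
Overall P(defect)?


P(B) = Σ P(B|Aᵢ)×P(Aᵢ)
  13/100×4/9 = 13/225
  1/20×40/99 = 2/99
  3/25×5/33 = 1/55
Sum = 238/2475

P(defect) = 238/2475 ≈ 9.62%


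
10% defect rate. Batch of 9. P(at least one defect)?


P(all good) = (9/10)^9 = 387420489/1000000000
P(≥1 defect) = 612579511/1000000000

P = 612579511/1000000000 ≈ 61.26%


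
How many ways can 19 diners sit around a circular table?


Circular arrangements of 19 distinct objects: fix one position to break rotational symmetry.
(n-1)! = 18! = 6402373705728000

6402373705728000


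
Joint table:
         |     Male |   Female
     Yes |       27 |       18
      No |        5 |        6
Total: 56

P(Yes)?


P(Yes) = (27+18)/56 = 45/56

P(Yes) = 45/56 ≈ 80.36%


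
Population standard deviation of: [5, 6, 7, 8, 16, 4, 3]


Mean = 49/7 = 7
  (5-7)²=4
  (6-7)²=1
  (7-7)²=0
  (8-7)²=1
  (16-7)²=81
  (4-7)²=9
  (3-7)²=16
Σ(x-μ)² = 112
σ² = 112/7 = 16

σ = √(16) ≈ 4.0000


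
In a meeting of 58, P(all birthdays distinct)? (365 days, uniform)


P(all different) = Π(365-i)/365 for i=0..57
= (365/365)×(364/365)×...×(308/365)
= 0.008335

P ≈ 0.0083 ≈ 0.83%


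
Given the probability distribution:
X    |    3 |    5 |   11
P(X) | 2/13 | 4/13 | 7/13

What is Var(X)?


E[X] = 103/13
E[X²] = 965/13
Var(X) = E[X²] - (E[X])² = 965/13 - 10609/169 = 1936/169

Var(X) = 1936/169 ≈ 11.4556


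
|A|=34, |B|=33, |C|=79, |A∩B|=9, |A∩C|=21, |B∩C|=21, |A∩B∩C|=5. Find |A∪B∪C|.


|A∪B∪C| = 34+33+79-9-21-21+5 = 100

|A∪B∪C| = 100


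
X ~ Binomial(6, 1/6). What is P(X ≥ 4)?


P(X ≥ 4) = Σ P(X=i) for i=4..6
P(X=4) = 125/15552
P(X=5) = 5/7776
P(X=6) = 1/46656
Sum = 203/23328

P(X ≥ 4) = 203/23328 ≈ 0.87%


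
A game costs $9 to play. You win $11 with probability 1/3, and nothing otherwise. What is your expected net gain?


E[gain] = (11-9)×1/3 + (-9)×2/3
= 2/3 - 6 = -16/3

Expected net gain = $-16/3 ≈ $-5.33


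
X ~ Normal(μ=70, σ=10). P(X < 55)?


z = (55-70)/10 = -1.5
P(Z < -1.5) = 0.0668

P(X < 55) ≈ 0.0668


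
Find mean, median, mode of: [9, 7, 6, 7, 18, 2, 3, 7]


Sorted: [2, 3, 6, 7, 7, 7, 9, 18]
Mean = 59/8
Median = 7
Freq: {9: 1, 7: 3, 6: 1, 18: 1, 2: 1, 3: 1}
Mode: [7]

Mean=59/8, Median=7, Mode=7


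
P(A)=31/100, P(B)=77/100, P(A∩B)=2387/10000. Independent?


P(A)×P(B) = 2387/10000
P(A∩B) = 2387/10000
Equal ✓ → Independent

Yes, independent


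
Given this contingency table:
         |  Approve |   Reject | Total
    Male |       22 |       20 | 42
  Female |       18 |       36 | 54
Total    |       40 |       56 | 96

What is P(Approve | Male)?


P(Approve | Male) = 22/(22+20) = 22/42 = 11/21

P(Approve|Male) = 11/21 ≈ 52.38%


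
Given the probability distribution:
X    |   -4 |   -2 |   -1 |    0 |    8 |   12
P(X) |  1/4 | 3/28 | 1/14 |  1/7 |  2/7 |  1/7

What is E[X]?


E[X] = Σ x·P(X=x)
= (-4)×(1/4) + (-2)×(3/28) + (-1)×(1/14) + (0)×(1/7) + (8)×(2/7) + (12)×(1/7)
= 19/7

E[X] = 19/7


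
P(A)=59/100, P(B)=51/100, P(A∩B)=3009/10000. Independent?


P(A)×P(B) = 3009/10000
P(A∩B) = 3009/10000
Equal ✓ → Independent

Yes, independent


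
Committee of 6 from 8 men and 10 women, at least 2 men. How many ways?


Count by #men:
  2M,4W: C(8,2)×C(10,4)=5880
  3M,3W: C(8,3)×C(10,3)=6720
  4M,2W: C(8,4)×C(10,2)=3150
  5M,1W: C(8,5)×C(10,1)=560
  6M,0W: C(8,6)×C(10,0)=28
Total = 16338

16338


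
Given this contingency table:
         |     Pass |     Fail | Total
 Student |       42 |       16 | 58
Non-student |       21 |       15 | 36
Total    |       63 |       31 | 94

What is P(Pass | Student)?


P(Pass | Student) = 42/(42+16) = 42/58 = 21/29

P(Pass|Student) = 21/29 ≈ 72.41%


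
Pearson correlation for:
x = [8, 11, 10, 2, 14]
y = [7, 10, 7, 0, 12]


n=5, Σx=45, Σy=36, Σxy=404, Σx²=485, Σy²=342
r = (5×404 - 45×36)/√((5×485 - 45²)(5×342 - 36²))
= 400/√(400×414) = 400/√165600 ≈ 400/406.9398 ≈ 0.9829

r ≈ 0.9829


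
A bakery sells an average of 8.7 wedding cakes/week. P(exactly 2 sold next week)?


Poisson(λ=8.7): P(X=2) = e^(-λ)×λ^k/k!
= e^(-8.7) × 8.7^2 / 2!
≈ 0.000166585811 × 75.69 / 2 ≈ 0.006304

P(X=2) ≈ 0.006304 ≈ 0.63%


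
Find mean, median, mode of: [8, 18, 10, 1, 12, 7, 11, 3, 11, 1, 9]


Sorted: [1, 1, 3, 7, 8, 9, 10, 11, 11, 12, 18]
Mean = 91/11
Median = 9
Freq: {8: 1, 18: 1, 10: 1, 1: 2, 12: 1, 7: 1, 11: 2, 3: 1, 9: 1}
Mode: [1, 11]

Mean=91/11, Median=9, Mode=[1, 11]


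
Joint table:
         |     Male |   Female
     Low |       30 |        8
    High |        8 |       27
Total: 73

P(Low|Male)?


P(Low|Male) = 30/(30+8) = 30/38 = 15/19

P = 15/19 ≈ 78.95%


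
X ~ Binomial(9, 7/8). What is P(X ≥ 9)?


P(X ≥ 9) = Σ P(X=i) for i=9..9
P(X=9) = 40353607/134217728
Sum = 40353607/134217728

P(X ≥ 9) = 40353607/134217728 ≈ 30.07%


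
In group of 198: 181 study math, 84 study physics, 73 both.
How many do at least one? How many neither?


|A∪B| = 181+84-73 = 192
Neither = 198-192 = 6

At least one: 192; Neither: 6


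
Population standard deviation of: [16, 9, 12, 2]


Mean = 39/4
  (16-39/4)²=625/16
  (9-39/4)²=9/16
  (12-39/4)²=81/16
  (2-39/4)²=961/16
Σ(x-μ)² = 419/4
σ² = (419/4)/4 = 419/16

σ = √(419/16) ≈ 5.1174


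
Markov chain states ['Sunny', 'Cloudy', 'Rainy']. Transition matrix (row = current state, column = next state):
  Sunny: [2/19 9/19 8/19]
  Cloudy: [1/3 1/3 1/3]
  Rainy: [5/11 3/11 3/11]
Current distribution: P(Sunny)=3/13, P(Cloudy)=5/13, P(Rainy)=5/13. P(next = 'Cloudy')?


P(next=Cloudy) = Σᵢ P(now=i)×P(i→Cloudy)
= 3/13×9/19 + 5/13×1/3 + 5/13×3/11
= 27/247 + 5/39 + 15/143 = 2791/8151

P = 2791/8151 ≈ 0.3424


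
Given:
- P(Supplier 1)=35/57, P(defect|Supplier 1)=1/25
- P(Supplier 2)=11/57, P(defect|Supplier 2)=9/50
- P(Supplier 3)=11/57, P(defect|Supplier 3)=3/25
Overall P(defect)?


P(B) = Σ P(B|Aᵢ)×P(Aᵢ)
  1/25×35/57 = 7/285
  9/50×11/57 = 33/950
  3/25×11/57 = 11/475
Sum = 47/570

P(defect) = 47/570 ≈ 8.25%


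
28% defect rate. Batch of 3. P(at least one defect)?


P(all good) = (18/25)^3 = 5832/15625
P(≥1 defect) = 9793/15625

P = 9793/15625 ≈ 62.68%


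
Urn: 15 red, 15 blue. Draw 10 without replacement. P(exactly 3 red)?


Hypergeometric: C(15,3)×C(15,7)/C(30,10)
= 455×6435/30045015 = 65/667

P(X=3) = 65/667 ≈ 9.75%


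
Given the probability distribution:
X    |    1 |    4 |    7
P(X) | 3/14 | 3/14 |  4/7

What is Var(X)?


E[X] = 71/14
E[X²] = 443/14
Var(X) = E[X²] - (E[X])² = 443/14 - 5041/196 = 1161/196

Var(X) = 1161/196 ≈ 5.9235


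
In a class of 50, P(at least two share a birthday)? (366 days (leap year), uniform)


P(all different) = Π(366-i)/366 for i=0..49
= 0.029927
P(match) = 1 - 0.029927 = 0.970073

P ≈ 0.9701 ≈ 97.01%


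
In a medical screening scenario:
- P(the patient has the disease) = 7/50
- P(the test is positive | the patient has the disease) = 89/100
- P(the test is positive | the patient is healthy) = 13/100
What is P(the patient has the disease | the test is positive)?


Using Bayes' theorem:
P(A|B) = P(B|A)·P(A) / P(B)

P(the test is positive) = 89/100 × 7/50 + 13/100 × 43/50
= 623/5000 + 559/5000 = 591/2500

P(the patient has the disease|the test is positive) = (623/5000) / (591/2500) = 623/1182

P(the patient has the disease|the test is positive) = 623/1182 ≈ 52.71%


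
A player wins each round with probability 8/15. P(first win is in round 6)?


Geometric: P(X=6) = (1-p)^(k-1)×p = (7/15)^5×8/15 = 134456/11390625

P(X=6) = 134456/11390625 ≈ 1.18%


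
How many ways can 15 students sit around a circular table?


Circular arrangements of 15 distinct objects: fix one position to break rotational symmetry.
(n-1)! = 14! = 87178291200

87178291200


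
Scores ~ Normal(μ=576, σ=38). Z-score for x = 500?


z = (x - μ)/σ = (500 - 576)/38 = -2.0

z = -2.0


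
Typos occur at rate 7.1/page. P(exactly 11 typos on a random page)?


Poisson(λ=7.1): P(X=11) = e^(-λ)×λ^k/k!
= e^(-7.1) × 7.1^11 / 11!
≈ 0.0008251049233 × 2311222921.22 / 39916800 ≈ 0.047774

P(X=11) ≈ 0.047774 ≈ 4.78%


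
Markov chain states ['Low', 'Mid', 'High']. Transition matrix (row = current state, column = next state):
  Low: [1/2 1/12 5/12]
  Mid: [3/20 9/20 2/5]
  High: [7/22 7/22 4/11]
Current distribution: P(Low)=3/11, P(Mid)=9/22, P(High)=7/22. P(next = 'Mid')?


P(next=Mid) = Σᵢ P(now=i)×P(i→Mid)
= 3/11×1/12 + 9/22×9/20 + 7/22×7/22
= 1/44 + 81/440 + 49/484 = 1491/4840

P = 1491/4840 ≈ 0.3081


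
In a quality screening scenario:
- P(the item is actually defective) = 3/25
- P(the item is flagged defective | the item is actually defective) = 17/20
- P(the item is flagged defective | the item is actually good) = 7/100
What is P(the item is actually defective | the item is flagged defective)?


Using Bayes' theorem:
P(A|B) = P(B|A)·P(A) / P(B)

P(the item is flagged defective) = 17/20 × 3/25 + 7/100 × 22/25
= 51/500 + 77/1250 = 409/2500

P(the item is actually defective|the item is flagged defective) = (51/500) / (409/2500) = 255/409

P(the item is actually defective|the item is flagged defective) = 255/409 ≈ 62.35%


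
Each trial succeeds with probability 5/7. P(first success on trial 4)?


Geometric: P(X=4) = (1-p)^(k-1)×p = (2/7)^3×5/7 = 40/2401

P(X=4) = 40/2401 ≈ 1.67%


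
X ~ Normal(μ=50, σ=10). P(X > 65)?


z = (65-50)/10 = 1.5
P(X > 65) = 1 - P(Z ≤ 1.5) = 1 - 0.9332 = 0.0668

P(X > 65) ≈ 0.0668


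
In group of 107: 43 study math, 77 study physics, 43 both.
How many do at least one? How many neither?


|A∪B| = 43+77-43 = 77
Neither = 107-77 = 30

At least one: 77; Neither: 30


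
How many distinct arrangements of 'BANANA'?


Letters: 6, freq: {'B': 1, 'A': 3, 'N': 2}
6!/(1!×3!×2!) = 720/12 = 60

60


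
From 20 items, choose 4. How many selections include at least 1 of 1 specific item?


Complement: C(20,4) - C(19,4) = 4845 - 3876 = 969

969


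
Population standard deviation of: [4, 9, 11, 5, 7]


Mean = 36/5
  (4-36/5)²=256/25
  (9-36/5)²=81/25
  (11-36/5)²=361/25
  (5-36/5)²=121/25
  (7-36/5)²=1/25
Σ(x-μ)² = 164/5
σ² = (164/5)/5 = 164/25

σ = √(164/25) ≈ 2.5612


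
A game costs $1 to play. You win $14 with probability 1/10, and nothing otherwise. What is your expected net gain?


E[gain] = (14-1)×1/10 + (-1)×9/10
= 13/10 - 9/10 = 2/5

Expected net gain = $2/5 ≈ $0.40


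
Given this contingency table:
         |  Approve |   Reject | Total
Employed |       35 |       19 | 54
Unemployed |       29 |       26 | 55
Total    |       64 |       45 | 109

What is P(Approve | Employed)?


P(Approve | Employed) = 35/(35+19) = 35/54

P(Approve|Employed) = 35/54 ≈ 64.81%


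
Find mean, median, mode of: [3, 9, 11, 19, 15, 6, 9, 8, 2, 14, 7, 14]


Sorted: [2, 3, 6, 7, 8, 9, 9, 11, 14, 14, 15, 19]
Mean = 117/12 = 39/4
Median = 9
Freq: {3: 1, 9: 2, 11: 1, 19: 1, 15: 1, 6: 1, 8: 1, 2: 1, 14: 2, 7: 1}
Mode: [9, 14]

Mean=39/4, Median=9, Mode=[9, 14]


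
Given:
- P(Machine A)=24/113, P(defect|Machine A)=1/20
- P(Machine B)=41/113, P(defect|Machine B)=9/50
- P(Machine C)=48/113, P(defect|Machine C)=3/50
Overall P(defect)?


P(B) = Σ P(B|Aᵢ)×P(Aᵢ)
  1/20×24/113 = 6/565
  9/50×41/113 = 369/5650
  3/50×48/113 = 72/2825
Sum = 573/5650

P(defect) = 573/5650 ≈ 10.14%


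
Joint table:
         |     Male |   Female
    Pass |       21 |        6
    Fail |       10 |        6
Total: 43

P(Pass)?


P(Pass) = (21+6)/43 = 27/43

P(Pass) = 27/43 ≈ 62.79%


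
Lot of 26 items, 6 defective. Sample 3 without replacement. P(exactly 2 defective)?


Hypergeometric: C(6,2)×C(20,1)/C(26,3)
= 15×20/2600 = 3/26

P(X=2) = 3/26 ≈ 11.54%


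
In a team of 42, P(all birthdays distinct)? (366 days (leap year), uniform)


P(all different) = Π(366-i)/366 for i=0..41
= (366/366)×(365/366)×...×(325/366)
= 0.086572

P ≈ 0.0866 ≈ 8.66%


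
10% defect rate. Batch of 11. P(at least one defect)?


P(all good) = (9/10)^11 = 31381059609/100000000000
P(≥1 defect) = 68618940391/100000000000

P = 68618940391/100000000000 ≈ 68.62%


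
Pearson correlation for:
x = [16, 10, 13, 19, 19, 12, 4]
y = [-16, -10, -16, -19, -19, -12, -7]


n=7, Σx=93, Σy=-99, Σxy=-1458, Σx²=1407, Σy²=1527
r = (7×(-1458) - 93×(-99))/√((7×1407 - 93²)(7×1527 - (-99)²))
= -999/√(1200×888) = -999/√1065600 ≈ -999/1032.2790 ≈ -0.9678

r ≈ -0.9678


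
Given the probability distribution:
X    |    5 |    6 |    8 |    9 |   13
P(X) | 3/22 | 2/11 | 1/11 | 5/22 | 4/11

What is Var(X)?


E[X] = 102/11
E[X²] = 1052/11
Var(X) = E[X²] - (E[X])² = 1052/11 - 10404/121 = 1168/121

Var(X) = 1168/121 ≈ 9.6529


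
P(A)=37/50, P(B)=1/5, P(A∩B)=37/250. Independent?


P(A)×P(B) = 37/250
P(A∩B) = 37/250
Equal ✓ → Independent

Yes, independent


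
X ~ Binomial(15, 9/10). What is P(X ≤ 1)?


P(X ≤ 1) = Σ P(X=i) for i=0..1
P(X=0) = 1/1000000000000000
P(X=1) = 27/200000000000000
Sum = 17/125000000000000

P(X ≤ 1) = 17/125000000000000 ≈ 0.00%


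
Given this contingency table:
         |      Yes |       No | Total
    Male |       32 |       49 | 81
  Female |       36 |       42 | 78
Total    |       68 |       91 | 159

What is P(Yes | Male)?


P(Yes | Male) = 32/(32+49) = 32/81

P(Yes|Male) = 32/81 ≈ 39.51%


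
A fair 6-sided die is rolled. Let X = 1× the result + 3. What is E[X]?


E[die] = (1+6)/2 = 7/2
E[X] = 1×7/2 + 3 = 13/2

E[X] = 13/2


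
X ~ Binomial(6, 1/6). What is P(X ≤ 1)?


P(X ≤ 1) = Σ P(X=i) for i=0..1
P(X=0) = 15625/46656
P(X=1) = 3125/7776
Sum = 34375/46656

P(X ≤ 1) = 34375/46656 ≈ 73.68%


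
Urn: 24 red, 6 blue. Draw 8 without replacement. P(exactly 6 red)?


Hypergeometric: C(24,6)×C(6,2)/C(30,8)
= 134596×15/5852925 = 5852/16965

P(X=6) = 5852/16965 ≈ 34.49%


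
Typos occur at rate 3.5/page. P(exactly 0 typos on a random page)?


Poisson(λ=3.5): P(X=0) = e^(-λ)×λ^k/k!
= e^(-3.5) × 3.5^0 / 0!
≈ 0.03019738342 × 1 / 1 ≈ 0.030197

P(X=0) ≈ 0.030197 ≈ 3.02%


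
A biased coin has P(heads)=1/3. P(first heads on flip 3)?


Geometric: P(X=3) = (1-p)^(k-1)×p = (2/3)^2×1/3 = 4/27

P(X=3) = 4/27 ≈ 14.81%


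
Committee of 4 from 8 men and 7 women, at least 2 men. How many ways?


Count by #men:
  2M,2W: C(8,2)×C(7,2)=588
  3M,1W: C(8,3)×C(7,1)=392
  4M,0W: C(8,4)×C(7,0)=70
Total = 1050

1050


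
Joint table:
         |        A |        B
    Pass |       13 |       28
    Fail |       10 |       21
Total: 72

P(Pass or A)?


P(Pass∨A) = P(Pass) + P(A) - P(Pass∧A)
= (41 + 23 - 13)/72 = 51/72 = 17/24

P = 17/24 ≈ 70.83%


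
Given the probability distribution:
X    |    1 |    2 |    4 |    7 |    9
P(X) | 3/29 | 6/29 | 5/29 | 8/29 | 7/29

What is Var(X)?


E[X] = 154/29
E[X²] = 1066/29
Var(X) = E[X²] - (E[X])² = 1066/29 - 23716/841 = 7198/841

Var(X) = 7198/841 ≈ 8.5589


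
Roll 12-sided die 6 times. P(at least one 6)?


P(no 6)^6 = (11/12)^6 = 1771561/2985984
P(≥1) = 1 - 1771561/2985984 = 1214423/2985984

P = 1214423/2985984 ≈ 40.67%


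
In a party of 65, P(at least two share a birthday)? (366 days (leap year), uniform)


P(all different) = Π(366-i)/366 for i=0..64
= 0.002358
P(match) = 1 - 0.002358 = 0.997642

P ≈ 0.9976 ≈ 99.76%


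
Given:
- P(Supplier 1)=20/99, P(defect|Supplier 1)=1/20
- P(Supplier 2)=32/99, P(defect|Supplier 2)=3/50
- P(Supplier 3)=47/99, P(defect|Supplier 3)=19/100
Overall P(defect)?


P(B) = Σ P(B|Aᵢ)×P(Aᵢ)
  1/20×20/99 = 1/99
  3/50×32/99 = 16/825
  19/100×47/99 = 893/9900
Sum = 79/660

P(defect) = 79/660 ≈ 11.97%


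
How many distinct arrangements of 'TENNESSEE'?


Letters: 9, freq: {'T': 1, 'E': 4, 'N': 2, 'S': 2}
9!/(1!×4!×2!×2!) = 362880/96 = 3780

3780


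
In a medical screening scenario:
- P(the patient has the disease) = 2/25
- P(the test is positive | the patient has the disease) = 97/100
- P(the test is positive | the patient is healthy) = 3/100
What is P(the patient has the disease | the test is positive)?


Using Bayes' theorem:
P(A|B) = P(B|A)·P(A) / P(B)

P(the test is positive) = 97/100 × 2/25 + 3/100 × 23/25
= 97/1250 + 69/2500 = 263/2500

P(the patient has the disease|the test is positive) = (97/1250) / (263/2500) = 194/263

P(the patient has the disease|the test is positive) = 194/263 ≈ 73.76%


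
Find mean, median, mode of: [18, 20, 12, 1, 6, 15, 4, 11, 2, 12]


Sorted: [1, 2, 4, 6, 11, 12, 12, 15, 18, 20]
Mean = 101/10
Median = 23/2
Freq: {18: 1, 20: 1, 12: 2, 1: 1, 6: 1, 15: 1, 4: 1, 11: 1, 2: 1}
Mode: [12]

Mean=101/10, Median=23/2, Mode=12


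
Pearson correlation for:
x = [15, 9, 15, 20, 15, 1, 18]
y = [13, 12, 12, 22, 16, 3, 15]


n=7, Σx=93, Σy=93, Σxy=1436, Σx²=1481, Σy²=1431
r = (7×1436 - 93×93)/√((7×1481 - 93²)(7×1431 - 93²))
= 1403/√(1718×1368) = 1403/√2350224 ≈ 1403/1533.0440 ≈ 0.9152

r ≈ 0.9152


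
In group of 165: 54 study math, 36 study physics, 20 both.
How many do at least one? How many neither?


|A∪B| = 54+36-20 = 70
Neither = 165-70 = 95

At least one: 70; Neither: 95


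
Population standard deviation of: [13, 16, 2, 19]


Mean = 50/4 = 25/2
  (13-25/2)²=1/4
  (16-25/2)²=49/4
  (2-25/2)²=441/4
  (19-25/2)²=169/4
Σ(x-μ)² = 165
σ² = 165/4

σ = √(165/4) ≈ 6.4226


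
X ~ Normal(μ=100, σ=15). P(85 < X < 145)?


z₁=(85-100)/15=-1.0, z₂=(145-100)/15=3.0
P = Φ(3.0) - Φ(-1.0) = 0.998650 - 0.158655 = 0.839995 ≈ 0.8400

P(85 < X < 145) ≈ 0.8400


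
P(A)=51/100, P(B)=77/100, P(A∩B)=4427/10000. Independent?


P(A)×P(B) = 3927/10000
P(A∩B) = 4427/10000
Not equal → NOT independent

No, not independent


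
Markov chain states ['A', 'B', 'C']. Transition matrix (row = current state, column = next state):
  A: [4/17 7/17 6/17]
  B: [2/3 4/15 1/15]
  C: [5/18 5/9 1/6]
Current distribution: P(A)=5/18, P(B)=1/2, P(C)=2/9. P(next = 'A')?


P(next=A) = Σᵢ P(now=i)×P(i→A)
= 5/18×4/17 + 1/2×2/3 + 2/9×5/18
= 10/153 + 1/3 + 5/81 = 634/1377

P = 634/1377 ≈ 0.4604


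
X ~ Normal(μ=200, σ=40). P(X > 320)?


z = (320-200)/40 = 3.0
P(X > 320) = 1 - P(Z ≤ 3.0) = 1 - 0.9987 = 0.0013

P(X > 320) ≈ 0.0013


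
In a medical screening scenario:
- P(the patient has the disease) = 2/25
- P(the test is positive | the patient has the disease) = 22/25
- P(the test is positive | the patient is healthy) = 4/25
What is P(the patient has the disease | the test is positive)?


Using Bayes' theorem:
P(A|B) = P(B|A)·P(A) / P(B)

P(the test is positive) = 22/25 × 2/25 + 4/25 × 23/25
= 44/625 + 92/625 = 136/625

P(the patient has the disease|the test is positive) = (44/625) / (136/625) = 11/34

P(the patient has the disease|the test is positive) = 11/34 ≈ 32.35%


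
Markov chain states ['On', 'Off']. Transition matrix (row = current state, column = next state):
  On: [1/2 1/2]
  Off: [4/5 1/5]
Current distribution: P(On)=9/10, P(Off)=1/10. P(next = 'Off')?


P(next=Off) = Σᵢ P(now=i)×P(i→Off)
= 9/10×1/2 + 1/10×1/5
= 9/20 + 1/50 = 47/100

P = 47/100 ≈ 0.4700


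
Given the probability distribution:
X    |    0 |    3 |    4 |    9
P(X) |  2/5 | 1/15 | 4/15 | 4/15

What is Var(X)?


E[X] = 11/3
E[X²] = 397/15
Var(X) = E[X²] - (E[X])² = 397/15 - 121/9 = 586/45

Var(X) = 586/45 ≈ 13.0222


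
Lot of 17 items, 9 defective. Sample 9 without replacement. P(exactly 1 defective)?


Hypergeometric: C(9,1)×C(8,8)/C(17,9)
= 9×1/24310 = 9/24310

P(X=1) = 9/24310 ≈ 0.04%


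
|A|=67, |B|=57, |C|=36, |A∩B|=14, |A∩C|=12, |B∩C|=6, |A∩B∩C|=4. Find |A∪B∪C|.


|A∪B∪C| = 67+57+36-14-12-6+4 = 132

|A∪B∪C| = 132


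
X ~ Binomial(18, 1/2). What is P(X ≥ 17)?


P(X ≥ 17) = Σ P(X=i) for i=17..18
P(X=17) = 9/131072
P(X=18) = 1/262144
Sum = 19/262144

P(X ≥ 17) = 19/262144 ≈ 0.01%


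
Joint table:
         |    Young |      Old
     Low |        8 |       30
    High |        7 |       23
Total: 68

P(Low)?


P(Low) = (8+30)/68 = 38/68 = 19/34

P(Low) = 19/34 ≈ 55.88%


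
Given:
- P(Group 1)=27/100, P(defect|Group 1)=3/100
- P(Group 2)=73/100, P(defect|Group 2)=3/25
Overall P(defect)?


P(B) = Σ P(B|Aᵢ)×P(Aᵢ)
  3/100×27/100 = 81/10000
  3/25×73/100 = 219/2500
Sum = 957/10000

P(defect) = 957/10000 ≈ 9.57%


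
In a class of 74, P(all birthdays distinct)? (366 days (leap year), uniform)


P(all different) = Π(366-i)/366 for i=0..73
= (366/366)×(365/366)×...×(293/366)
= 0.000360

P ≈ 0.0004 ≈ 0.04%


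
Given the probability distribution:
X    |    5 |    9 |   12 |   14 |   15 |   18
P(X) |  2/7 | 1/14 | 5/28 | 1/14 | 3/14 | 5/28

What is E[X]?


E[X] = Σ x·P(X=x)
= (5)×(2/7) + (9)×(1/14) + (12)×(5/28) + (14)×(1/14) + (15)×(3/14) + (18)×(5/28)
= 163/14

E[X] = 163/14


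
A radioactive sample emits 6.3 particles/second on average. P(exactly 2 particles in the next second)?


Poisson(λ=6.3): P(X=2) = e^(-λ)×λ^k/k!
= e^(-6.3) × 6.3^2 / 2!
≈ 0.001836304777 × 39.69 / 2 ≈ 0.036441

P(X=2) ≈ 0.036441 ≈ 3.64%


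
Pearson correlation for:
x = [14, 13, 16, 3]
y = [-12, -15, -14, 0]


n=4, Σx=46, Σy=-41, Σxy=-587, Σx²=630, Σy²=565
r = (4×(-587) - 46×(-41))/√((4×630 - 46²)(4×565 - (-41)²))
= -462/√(404×579) = -462/√233916 ≈ -462/483.6486 ≈ -0.9552

r ≈ -0.9552


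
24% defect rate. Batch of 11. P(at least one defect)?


P(all good) = (19/25)^11 = 116490258898219/2384185791015625
P(≥1 defect) = 2267695532117406/2384185791015625

P = 2267695532117406/2384185791015625 ≈ 95.11%


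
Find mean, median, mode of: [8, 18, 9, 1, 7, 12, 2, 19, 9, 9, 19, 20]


Sorted: [1, 2, 7, 8, 9, 9, 9, 12, 18, 19, 19, 20]
Mean = 133/12
Median = 9
Freq: {8: 1, 18: 1, 9: 3, 1: 1, 7: 1, 12: 1, 2: 1, 19: 2, 20: 1}
Mode: [9]

Mean=133/12, Median=9, Mode=9


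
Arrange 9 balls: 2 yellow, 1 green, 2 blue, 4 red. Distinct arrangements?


9!/(2!×1!×2!×4!) = 3780

3780


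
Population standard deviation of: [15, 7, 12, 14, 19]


Mean = 67/5
  (15-67/5)²=64/25
  (7-67/5)²=1024/25
  (12-67/5)²=49/25
  (14-67/5)²=9/25
  (19-67/5)²=784/25
Σ(x-μ)² = 386/5
σ² = (386/5)/5 = 386/25

σ = √(386/25) ≈ 3.9294


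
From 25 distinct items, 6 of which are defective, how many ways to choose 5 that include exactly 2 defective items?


Choose 2 of the 6 defective items and 3 of the other 19 items:
C(6,2)×C(19,3) = 15×969 = 14535

14535


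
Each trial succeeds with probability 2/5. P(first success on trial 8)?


Geometric: P(X=8) = (1-p)^(k-1)×p = (3/5)^7×2/5 = 4374/390625

P(X=8) = 4374/390625 ≈ 1.12%


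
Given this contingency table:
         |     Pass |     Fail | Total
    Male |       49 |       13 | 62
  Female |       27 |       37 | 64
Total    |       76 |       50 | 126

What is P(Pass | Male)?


P(Pass | Male) = 49/(49+13) = 49/62

P(Pass|Male) = 49/62 ≈ 79.03%


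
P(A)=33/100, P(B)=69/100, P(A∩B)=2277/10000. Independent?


P(A)×P(B) = 2277/10000
P(A∩B) = 2277/10000
Equal ✓ → Independent

Yes, independent


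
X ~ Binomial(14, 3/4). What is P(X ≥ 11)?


P(X ≥ 11) = Σ P(X=i) for i=11..14
P(X=11) = 16120377/67108864
P(X=12) = 48361131/268435456
P(X=13) = 11160261/134217728
P(X=14) = 4782969/268435456
Sum = 69973065/134217728

P(X ≥ 11) = 69973065/134217728 ≈ 52.13%


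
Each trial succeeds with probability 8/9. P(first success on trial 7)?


Geometric: P(X=7) = (1-p)^(k-1)×p = (1/9)^6×8/9 = 8/4782969

P(X=7) = 8/4782969 ≈ 0.00%


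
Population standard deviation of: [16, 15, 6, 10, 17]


Mean = 64/5
  (16-64/5)²=256/25
  (15-64/5)²=121/25
  (6-64/5)²=1156/25
  (10-64/5)²=196/25
  (17-64/5)²=441/25
Σ(x-μ)² = 434/5
σ² = (434/5)/5 = 434/25

σ = √(434/25) ≈ 4.1665


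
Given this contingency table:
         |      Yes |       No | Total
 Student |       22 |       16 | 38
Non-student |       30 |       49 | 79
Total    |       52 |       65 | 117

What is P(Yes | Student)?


P(Yes | Student) = 22/(22+16) = 22/38 = 11/19

P(Yes|Student) = 11/19 ≈ 57.89%


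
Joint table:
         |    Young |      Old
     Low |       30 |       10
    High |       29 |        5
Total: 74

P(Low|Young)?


P(Low|Young) = 30/(30+29) = 30/59

P = 30/59 ≈ 50.85%


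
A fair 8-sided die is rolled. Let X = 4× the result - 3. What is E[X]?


E[die] = (1+8)/2 = 9/2
E[X] = 4×9/2 - 3 = 15

E[X] = 15


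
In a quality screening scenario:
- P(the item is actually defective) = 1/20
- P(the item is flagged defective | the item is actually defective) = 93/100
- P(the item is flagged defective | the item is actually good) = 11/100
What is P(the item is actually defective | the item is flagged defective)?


Using Bayes' theorem:
P(A|B) = P(B|A)·P(A) / P(B)

P(the item is flagged defective) = 93/100 × 1/20 + 11/100 × 19/20
= 93/2000 + 209/2000 = 151/1000

P(the item is actually defective|the item is flagged defective) = (93/2000) / (151/1000) = 93/302

P(the item is actually defective|the item is flagged defective) = 93/302 ≈ 30.79%


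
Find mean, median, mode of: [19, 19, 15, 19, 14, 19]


Sorted: [14, 15, 19, 19, 19, 19]
Mean = 105/6 = 35/2
Median = 19
Freq: {19: 4, 15: 1, 14: 1}
Mode: [19]

Mean=35/2, Median=19, Mode=19


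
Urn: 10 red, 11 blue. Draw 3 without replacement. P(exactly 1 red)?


Hypergeometric: C(10,1)×C(11,2)/C(21,3)
= 10×55/1330 = 55/133

P(X=1) = 55/133 ≈ 41.35%


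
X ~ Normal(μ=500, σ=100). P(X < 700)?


z = (700-500)/100 = 2.0
P(Z < 2.0) = 0.9772

P(X < 700) ≈ 0.9772


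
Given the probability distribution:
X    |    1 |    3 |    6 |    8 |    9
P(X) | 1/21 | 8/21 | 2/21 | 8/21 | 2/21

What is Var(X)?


E[X] = 17/3
E[X²] = 39
Var(X) = E[X²] - (E[X])² = 39 - 289/9 = 62/9

Var(X) = 62/9 ≈ 6.8889


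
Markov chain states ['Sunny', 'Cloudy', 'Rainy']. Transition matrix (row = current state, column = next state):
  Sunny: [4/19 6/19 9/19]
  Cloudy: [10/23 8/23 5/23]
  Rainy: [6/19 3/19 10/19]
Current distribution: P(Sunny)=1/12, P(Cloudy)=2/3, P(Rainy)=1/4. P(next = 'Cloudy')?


P(next=Cloudy) = Σᵢ P(now=i)×P(i→Cloudy)
= 1/12×6/19 + 2/3×8/23 + 1/4×3/19
= 1/38 + 16/69 + 3/76 = 1561/5244

P = 1561/5244 ≈ 0.2977
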